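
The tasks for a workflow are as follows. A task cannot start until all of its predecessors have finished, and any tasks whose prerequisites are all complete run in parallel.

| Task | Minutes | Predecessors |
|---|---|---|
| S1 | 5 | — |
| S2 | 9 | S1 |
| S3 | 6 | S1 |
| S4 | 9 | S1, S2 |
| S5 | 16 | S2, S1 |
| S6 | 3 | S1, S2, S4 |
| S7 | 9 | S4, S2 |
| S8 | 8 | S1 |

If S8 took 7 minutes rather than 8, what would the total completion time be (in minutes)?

Critical path before the change: S1→S2→S4→S7 = 5+9+9+9 = 32 giving 32 minutes.
S8 is off the critical path — its longest chain is 13 minutes, giving 19 of slack.
The critical path is still S1→S2→S4→S7; finish is now 32 minutes.

32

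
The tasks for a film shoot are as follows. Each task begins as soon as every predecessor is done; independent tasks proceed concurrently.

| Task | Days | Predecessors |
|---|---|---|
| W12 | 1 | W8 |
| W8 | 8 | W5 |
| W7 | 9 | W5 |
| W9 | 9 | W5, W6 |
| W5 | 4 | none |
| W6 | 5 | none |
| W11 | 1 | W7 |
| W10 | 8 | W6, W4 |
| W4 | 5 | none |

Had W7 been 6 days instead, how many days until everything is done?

14

Actual critical path: W5→W7→W11 = 4+9+1 = 14 ⇒ 14 days.
W7 lies on that path, so at 6 days the path becomes 11 days.
Now W6→W9 = 5+9 = 14 is longest, so the finish becomes 14 days.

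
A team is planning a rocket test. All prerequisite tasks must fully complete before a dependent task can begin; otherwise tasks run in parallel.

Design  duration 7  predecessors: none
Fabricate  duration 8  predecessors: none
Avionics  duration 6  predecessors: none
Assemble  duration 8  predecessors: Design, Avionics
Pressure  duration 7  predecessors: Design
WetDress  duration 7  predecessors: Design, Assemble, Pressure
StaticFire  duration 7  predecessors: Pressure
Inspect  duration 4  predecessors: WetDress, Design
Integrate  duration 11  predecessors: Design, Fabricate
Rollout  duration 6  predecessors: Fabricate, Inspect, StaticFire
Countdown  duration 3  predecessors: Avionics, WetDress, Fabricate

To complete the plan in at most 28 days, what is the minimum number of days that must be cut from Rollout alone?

Current finish: 32 days; target: 28.
Rollout is on every critical path, so each day cut from Rollout cuts the finish by one (this holds down to a finish of 27).
Need 32 − 28 = 4 days off Rollout → Rollout becomes 2 days, finish becomes 28.

4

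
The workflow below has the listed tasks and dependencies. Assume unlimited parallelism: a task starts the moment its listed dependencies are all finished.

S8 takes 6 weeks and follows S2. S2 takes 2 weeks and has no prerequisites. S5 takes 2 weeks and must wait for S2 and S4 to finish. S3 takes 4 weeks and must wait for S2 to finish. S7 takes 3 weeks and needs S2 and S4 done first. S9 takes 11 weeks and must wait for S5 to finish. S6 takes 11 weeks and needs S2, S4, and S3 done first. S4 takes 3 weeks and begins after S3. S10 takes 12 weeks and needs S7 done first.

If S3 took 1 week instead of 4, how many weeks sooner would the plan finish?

3

As given, the longest chain is S2→S3→S4→S7→S10 = 2+4+3+3+12 = 24, so the finish is 24 weeks.
Since S3 is critical, the -3 change carries straight to that chain (now 21 weeks).
That remains the longest chain; total 21 weeks.
Change in finish: 21 − 24 = -3 weeks.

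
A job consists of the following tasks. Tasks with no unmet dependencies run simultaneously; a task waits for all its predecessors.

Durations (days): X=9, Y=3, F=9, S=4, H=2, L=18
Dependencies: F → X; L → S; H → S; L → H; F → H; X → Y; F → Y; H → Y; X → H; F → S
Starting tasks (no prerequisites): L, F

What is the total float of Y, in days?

1

L→H→S = 18+2+4 = 24 sets the makespan at 24 days.
Y finishes as early as 23 and must finish by 24.
Float = 24 − 23 = 1.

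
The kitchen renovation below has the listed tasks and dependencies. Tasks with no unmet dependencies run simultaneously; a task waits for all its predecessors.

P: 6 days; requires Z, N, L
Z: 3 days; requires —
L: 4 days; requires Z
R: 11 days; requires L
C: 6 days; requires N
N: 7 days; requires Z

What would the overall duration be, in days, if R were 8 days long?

16

As given, the longest chain is Z→L→R = 3+4+11 = 18, so the finish is 18 days.
R is on the critical path; changing it to 8 makes that path 15 days.
Now Z→N→P = 3+7+6 = 16 is longest, so the finish becomes 16 days.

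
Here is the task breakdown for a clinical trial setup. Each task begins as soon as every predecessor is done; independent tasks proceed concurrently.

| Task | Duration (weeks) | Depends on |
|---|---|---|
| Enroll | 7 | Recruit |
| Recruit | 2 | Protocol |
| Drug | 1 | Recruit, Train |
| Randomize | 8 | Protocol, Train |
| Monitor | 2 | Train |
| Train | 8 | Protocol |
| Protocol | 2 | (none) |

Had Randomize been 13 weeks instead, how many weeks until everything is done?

Baseline: Protocol→Train→Randomize = 2+8+8 = 18 → 18 weeks.
Randomize is on the critical path; changing it to 13 makes that path 23 weeks.
That remains the longest chain; total 23 weeks.

23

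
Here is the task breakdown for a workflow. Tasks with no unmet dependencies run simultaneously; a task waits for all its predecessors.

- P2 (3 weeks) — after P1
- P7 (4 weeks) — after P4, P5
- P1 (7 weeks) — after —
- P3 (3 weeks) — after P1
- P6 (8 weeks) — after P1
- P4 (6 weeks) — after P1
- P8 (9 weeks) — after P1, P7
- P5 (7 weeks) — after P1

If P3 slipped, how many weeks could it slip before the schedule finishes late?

P1→P5→P7→P8 = 7+7+4+9 = 27 sets the makespan at 27 weeks.
Longest path through P3: 10 weeks (earliest finish 10, latest finish 27).
Slack of P3 = 24 − 7 = 17 weeks.

17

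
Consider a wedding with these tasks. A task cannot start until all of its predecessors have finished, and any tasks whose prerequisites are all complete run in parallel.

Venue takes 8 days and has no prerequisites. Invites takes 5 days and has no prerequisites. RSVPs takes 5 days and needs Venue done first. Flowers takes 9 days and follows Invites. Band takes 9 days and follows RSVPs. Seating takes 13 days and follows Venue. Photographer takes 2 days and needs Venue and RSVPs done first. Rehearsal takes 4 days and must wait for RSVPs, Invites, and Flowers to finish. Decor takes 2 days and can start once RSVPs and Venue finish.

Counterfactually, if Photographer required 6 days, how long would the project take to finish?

Critical path before the change: Venue→RSVPs→Band = 8+5+9 = 22 giving 22 days.
Photographer is off the critical path — its longest chain is 15 days, giving 7 of slack.
No other chain overtakes it, so the finish is 22 days.

22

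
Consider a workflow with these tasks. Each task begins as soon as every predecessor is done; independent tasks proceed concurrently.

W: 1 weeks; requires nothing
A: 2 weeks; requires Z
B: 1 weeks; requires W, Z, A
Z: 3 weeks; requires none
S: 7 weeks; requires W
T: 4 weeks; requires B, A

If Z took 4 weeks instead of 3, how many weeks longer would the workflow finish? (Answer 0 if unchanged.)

1

Actual critical path: Z→A→B→T = 3+2+1+4 = 10 ⇒ 10 weeks.
Z lies on that path, so at 4 weeks the path becomes 11 weeks.
That remains the longest chain; total 11 weeks.
Change in finish: 11 − 10 = +1 weeks.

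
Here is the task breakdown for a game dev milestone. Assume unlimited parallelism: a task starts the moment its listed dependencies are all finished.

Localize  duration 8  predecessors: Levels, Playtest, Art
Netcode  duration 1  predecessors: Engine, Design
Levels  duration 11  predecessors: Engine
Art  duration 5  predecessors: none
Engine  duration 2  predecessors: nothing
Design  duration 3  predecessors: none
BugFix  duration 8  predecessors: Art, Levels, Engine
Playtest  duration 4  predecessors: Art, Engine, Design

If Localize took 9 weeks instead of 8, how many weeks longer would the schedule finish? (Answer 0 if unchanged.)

Baseline: Engine→Levels→Localize = 2+11+8 = 21 → 21 weeks.
Localize is on the critical path; changing it to 9 makes that path 22 weeks.
No other chain overtakes it, so the finish is 22 weeks.
Change in finish: 22 − 21 = +1 weeks.

1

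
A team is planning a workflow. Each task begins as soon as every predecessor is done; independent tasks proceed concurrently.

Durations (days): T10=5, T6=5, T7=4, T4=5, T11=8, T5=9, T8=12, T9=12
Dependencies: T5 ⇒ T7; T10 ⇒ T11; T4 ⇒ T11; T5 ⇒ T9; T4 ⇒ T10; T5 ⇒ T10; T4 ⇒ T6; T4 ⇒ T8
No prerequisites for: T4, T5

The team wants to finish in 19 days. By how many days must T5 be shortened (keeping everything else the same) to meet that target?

3

Current finish: 22 days; target: 19.
T5 is on every critical path, so each day cut from T5 cuts the finish by one (this holds down to a finish of 18).
Need 22 − 19 = 3 days off T5 → T5 becomes 6 days, finish becomes 19.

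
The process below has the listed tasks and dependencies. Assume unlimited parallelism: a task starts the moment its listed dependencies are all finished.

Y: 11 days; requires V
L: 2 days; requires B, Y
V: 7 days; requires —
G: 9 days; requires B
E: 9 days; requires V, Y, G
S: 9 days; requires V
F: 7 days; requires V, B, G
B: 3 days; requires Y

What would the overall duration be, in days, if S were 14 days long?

39

The binding path is V→Y→B→G→E = 7+11+3+9+9 = 39; finish at 39 days.
The longest path through S is only 16 days, so S has float 23.
That remains the longest chain; total 39 days.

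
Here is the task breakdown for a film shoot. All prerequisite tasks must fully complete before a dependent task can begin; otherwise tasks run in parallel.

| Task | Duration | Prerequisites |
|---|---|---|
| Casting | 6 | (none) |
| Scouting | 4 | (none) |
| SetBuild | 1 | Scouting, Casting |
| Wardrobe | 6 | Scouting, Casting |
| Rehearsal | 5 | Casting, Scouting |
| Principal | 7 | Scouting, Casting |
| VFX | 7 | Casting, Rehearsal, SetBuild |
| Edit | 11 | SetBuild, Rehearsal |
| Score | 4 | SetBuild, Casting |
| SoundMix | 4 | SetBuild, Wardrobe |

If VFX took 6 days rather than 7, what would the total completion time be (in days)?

The binding path is Casting→Rehearsal→Edit = 6+5+11 = 22; finish at 22 days.
The longest path through VFX is only 18 days, so VFX has float 4.
That remains the longest chain; total 22 days.

22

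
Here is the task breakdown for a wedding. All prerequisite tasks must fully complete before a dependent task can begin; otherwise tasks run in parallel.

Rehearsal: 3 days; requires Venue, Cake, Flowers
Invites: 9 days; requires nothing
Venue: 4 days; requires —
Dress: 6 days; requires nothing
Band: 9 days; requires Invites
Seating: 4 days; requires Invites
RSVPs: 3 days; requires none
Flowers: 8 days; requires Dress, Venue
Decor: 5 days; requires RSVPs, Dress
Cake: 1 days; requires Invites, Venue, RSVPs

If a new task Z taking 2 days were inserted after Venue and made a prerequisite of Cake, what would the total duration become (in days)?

18

Originally the wedding takes 18 days.
With Z inserted, Cake now waits for max(Invites, Venue, RSVPs, Z).
New critical path: Invites→Band = 9+9 = 18 ⇒ 18 days.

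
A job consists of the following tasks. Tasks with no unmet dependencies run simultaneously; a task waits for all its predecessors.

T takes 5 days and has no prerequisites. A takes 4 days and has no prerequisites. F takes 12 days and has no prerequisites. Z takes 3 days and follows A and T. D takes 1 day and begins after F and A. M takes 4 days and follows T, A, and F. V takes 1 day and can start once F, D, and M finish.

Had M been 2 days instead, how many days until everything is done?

15

Actual critical path: F→M→V = 12+4+1 = 17 ⇒ 17 days.
M lies on that path, so at 2 days the path becomes 15 days.
The critical path is still F→M→V; finish is now 15 days.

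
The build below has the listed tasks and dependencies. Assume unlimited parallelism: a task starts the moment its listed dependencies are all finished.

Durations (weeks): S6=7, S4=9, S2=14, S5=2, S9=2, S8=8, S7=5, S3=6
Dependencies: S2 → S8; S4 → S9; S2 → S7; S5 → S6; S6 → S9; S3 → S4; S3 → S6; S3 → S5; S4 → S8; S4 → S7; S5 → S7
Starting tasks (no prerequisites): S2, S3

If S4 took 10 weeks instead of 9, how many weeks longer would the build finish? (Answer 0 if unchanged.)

1

As given, the longest chain is S3→S4→S8 = 6+9+8 = 23, so the finish is 23 weeks.
S4 lies on that path, so at 10 weeks the path becomes 24 weeks.
The critical path is still S3→S4→S8; finish is now 24 weeks.
Change in finish: 24 − 23 = +1 weeks.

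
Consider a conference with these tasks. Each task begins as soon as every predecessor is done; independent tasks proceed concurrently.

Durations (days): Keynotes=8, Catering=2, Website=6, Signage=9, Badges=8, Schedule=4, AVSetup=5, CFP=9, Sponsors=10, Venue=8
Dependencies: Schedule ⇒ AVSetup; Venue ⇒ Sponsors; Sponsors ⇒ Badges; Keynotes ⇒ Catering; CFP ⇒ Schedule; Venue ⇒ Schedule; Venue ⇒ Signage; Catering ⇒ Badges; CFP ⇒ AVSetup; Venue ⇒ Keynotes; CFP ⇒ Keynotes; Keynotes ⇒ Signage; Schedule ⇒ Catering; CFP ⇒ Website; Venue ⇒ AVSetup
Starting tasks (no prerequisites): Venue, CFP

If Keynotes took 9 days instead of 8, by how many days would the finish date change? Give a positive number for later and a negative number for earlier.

The binding path is CFP→Keynotes→Catering→Badges = 9+8+2+8 = 27; finish at 27 days.
Keynotes lies on that path, so at 9 days the path becomes 28 days.
That remains the longest chain; total 28 days.
Change in finish: 28 − 27 = +1 days.

1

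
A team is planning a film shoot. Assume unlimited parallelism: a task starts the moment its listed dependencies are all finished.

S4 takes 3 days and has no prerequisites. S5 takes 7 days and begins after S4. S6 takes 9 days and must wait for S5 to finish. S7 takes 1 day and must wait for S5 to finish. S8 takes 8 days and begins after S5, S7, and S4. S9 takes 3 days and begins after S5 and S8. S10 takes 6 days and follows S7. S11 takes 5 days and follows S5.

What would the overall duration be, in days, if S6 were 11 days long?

The binding path is S4→S5→S7→S8→S9 = 3+7+1+8+3 = 22; finish at 22 days.
The longest path through S6 is only 19 days, so S6 has float 3.
That remains the longest chain; total 22 days.

22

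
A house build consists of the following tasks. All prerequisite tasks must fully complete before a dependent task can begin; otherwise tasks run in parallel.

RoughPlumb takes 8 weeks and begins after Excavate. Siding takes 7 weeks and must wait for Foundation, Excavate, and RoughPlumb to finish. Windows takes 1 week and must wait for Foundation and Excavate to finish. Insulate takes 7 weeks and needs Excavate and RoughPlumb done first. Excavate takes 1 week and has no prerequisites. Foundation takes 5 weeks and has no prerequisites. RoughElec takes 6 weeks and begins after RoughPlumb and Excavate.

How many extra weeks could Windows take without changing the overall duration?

10

Excavate→RoughPlumb→Insulate = 1+8+7 = 16 sets the makespan at 16 weeks.
The longest chain containing Windows totals 6 weeks.
So Windows can slip 16 − 6 = 10 weeks.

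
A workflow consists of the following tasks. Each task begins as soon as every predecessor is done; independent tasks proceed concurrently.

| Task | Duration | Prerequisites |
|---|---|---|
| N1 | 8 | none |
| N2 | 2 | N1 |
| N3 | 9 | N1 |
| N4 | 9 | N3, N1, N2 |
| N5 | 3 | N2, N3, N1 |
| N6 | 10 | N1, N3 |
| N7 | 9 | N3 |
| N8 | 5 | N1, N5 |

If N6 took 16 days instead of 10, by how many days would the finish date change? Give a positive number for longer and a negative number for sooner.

Critical path before the change: N1→N3→N6 = 8+9+10 = 27 giving 27 days.
N6 is on the critical path; changing it to 16 makes that path 33 days.
The critical path is still N1→N3→N6; finish is now 33 days.
Change in finish: 33 − 27 = +6 days.

6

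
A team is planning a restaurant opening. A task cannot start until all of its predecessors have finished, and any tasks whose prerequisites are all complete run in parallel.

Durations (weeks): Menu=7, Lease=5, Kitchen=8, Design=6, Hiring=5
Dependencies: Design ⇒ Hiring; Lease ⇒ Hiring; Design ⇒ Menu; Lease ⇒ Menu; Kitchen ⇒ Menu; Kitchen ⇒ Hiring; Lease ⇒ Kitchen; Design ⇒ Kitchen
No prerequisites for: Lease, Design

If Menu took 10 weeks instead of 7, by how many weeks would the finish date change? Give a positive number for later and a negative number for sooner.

The binding path is Design→Kitchen→Menu = 6+8+7 = 21; finish at 21 weeks.
Menu is on the critical path; changing it to 10 makes that path 24 weeks.
That remains the longest chain; total 24 weeks.
Change in finish: 24 − 21 = +3 weeks.

3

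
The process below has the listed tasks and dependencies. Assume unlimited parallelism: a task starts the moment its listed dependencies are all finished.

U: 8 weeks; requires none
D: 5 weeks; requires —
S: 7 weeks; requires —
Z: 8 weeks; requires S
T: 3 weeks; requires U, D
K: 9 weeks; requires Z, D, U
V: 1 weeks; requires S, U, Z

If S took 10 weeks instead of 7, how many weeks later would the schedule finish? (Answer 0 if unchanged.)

Critical path before the change: S→Z→K = 7+8+9 = 24 giving 24 weeks.
Since S is critical, the +3 change carries straight to that chain (now 27 weeks).
That remains the longest chain; total 27 weeks.
Change in finish: 27 − 24 = +3 weeks.

3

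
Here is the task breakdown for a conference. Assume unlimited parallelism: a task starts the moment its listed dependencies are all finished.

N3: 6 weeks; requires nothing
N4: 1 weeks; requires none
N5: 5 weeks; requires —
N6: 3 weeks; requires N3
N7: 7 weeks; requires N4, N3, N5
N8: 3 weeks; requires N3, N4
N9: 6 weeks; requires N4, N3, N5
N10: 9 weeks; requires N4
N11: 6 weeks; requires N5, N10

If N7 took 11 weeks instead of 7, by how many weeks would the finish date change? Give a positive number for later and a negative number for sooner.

1

As given, the longest chain is N4→N10→N11 = 1+9+6 = 16, so the finish is 16 weeks.
N7 has 3 weeks of float (longest path through it is 13).
The binding chain switches to N3→N7 = 6+11 = 17; finish 17 weeks.
Change in finish: 17 − 16 = +1 weeks.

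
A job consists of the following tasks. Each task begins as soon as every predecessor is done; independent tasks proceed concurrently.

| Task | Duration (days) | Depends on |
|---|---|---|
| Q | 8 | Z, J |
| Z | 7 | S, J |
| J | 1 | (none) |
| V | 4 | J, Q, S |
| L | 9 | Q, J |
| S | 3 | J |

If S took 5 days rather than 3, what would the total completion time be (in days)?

30

The binding path is J→S→Z→Q→L = 1+3+7+8+9 = 28; finish at 28 days.
S lies on that path, so at 5 days the path becomes 30 days.
That remains the longest chain; total 30 days.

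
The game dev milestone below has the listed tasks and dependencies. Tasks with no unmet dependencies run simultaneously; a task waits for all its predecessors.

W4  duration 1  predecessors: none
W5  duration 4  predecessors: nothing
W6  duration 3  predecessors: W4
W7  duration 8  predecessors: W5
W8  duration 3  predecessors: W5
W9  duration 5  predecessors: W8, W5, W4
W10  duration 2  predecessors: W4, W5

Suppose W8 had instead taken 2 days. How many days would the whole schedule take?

As given, the longest chain is W5→W8→W9 = 4+3+5 = 12, so the finish is 12 days.
Since W8 is critical, the -1 change carries straight to that chain (now 11 days).
New critical path: W5→W7 = 4+8 = 12 ⇒ 12 days.

12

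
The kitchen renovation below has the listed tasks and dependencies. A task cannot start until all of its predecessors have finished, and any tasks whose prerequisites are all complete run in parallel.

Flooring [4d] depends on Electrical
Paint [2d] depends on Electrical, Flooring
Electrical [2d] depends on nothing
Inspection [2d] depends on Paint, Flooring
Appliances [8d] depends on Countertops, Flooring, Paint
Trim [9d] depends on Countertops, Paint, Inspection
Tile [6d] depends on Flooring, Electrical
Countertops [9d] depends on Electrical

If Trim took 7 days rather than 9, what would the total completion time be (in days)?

As given, the longest chain is Electrical→Countertops→Trim = 2+9+9 = 20, so the finish is 20 days.
Trim lies on that path, so at 7 days the path becomes 18 days.
The binding chain switches to Electrical→Countertops→Appliances = 2+9+8 = 19; finish 19 days.

19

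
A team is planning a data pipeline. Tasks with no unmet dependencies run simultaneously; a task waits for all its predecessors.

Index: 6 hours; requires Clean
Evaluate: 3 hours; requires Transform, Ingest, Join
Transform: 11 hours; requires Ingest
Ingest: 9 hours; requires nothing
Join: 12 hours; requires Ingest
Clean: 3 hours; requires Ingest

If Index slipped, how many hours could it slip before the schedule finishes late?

6

Critical path: Ingest→Join→Evaluate = 9+12+3 = 24, so the finish is 24 hours.
Index finishes as early as 18 and must finish by 24.
Slack of Index = 18 − 12 = 6 hours.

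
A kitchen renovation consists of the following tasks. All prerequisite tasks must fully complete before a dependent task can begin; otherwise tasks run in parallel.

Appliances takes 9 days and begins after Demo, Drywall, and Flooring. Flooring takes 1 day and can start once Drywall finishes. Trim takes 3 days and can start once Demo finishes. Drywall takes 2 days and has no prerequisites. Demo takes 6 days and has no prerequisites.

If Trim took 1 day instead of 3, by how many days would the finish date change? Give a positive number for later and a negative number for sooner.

Critical path before the change: Demo→Appliances = 6+9 = 15 giving 15 days.
Trim is off the critical path — its longest chain is 9 days, giving 6 of slack.
That remains the longest chain; total 15 days.
Change in finish: 15 − 15 = +0 days.

0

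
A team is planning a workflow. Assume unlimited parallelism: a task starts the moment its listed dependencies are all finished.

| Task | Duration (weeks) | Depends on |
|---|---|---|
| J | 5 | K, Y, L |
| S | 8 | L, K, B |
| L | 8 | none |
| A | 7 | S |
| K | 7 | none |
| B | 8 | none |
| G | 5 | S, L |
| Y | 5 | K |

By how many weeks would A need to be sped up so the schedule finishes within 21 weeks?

Current finish: 23 weeks; target: 21.
A is on every critical path, so each week cut from A cuts the finish by one (this holds down to a finish of 21).
Need 23 − 21 = 2 weeks off A → A becomes 5 weeks, finish becomes 21.

2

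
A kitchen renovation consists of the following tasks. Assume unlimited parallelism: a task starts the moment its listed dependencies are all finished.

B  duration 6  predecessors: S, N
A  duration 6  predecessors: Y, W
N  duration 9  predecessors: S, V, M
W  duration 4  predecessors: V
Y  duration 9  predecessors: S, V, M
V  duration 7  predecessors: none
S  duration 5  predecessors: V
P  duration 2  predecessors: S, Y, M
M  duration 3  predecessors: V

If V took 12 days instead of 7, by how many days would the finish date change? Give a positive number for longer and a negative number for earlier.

Critical path before the change: V→S→Y→A = 7+5+9+6 = 27 giving 27 days.
V lies on that path, so at 12 days the path becomes 32 days.
No other chain overtakes it, so the finish is 32 days.
Change in finish: 32 − 27 = +5 days.

5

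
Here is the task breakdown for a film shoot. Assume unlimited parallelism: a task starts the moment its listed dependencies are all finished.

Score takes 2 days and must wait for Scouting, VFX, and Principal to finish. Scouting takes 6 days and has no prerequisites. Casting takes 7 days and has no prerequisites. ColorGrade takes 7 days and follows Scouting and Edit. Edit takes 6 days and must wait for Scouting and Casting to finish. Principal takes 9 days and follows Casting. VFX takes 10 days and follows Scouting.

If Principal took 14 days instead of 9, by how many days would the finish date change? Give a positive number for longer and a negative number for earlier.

3

As given, the longest chain is Casting→Edit→ColorGrade = 7+6+7 = 20, so the finish is 20 days.
The longest path through Principal is only 18 days, so Principal has float 2.
The binding chain switches to Casting→Principal→Score = 7+14+2 = 23; finish 23 days.
Change in finish: 23 − 20 = +3 days.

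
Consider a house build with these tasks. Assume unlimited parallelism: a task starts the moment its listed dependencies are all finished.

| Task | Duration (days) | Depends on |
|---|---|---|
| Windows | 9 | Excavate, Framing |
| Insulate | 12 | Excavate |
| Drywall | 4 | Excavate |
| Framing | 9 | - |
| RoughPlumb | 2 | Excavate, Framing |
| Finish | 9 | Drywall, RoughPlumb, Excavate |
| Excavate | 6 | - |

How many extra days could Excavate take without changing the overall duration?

1

Critical path: Framing→RoughPlumb→Finish = 9+2+9 = 20, so the finish is 20 days.
Excavate finishes as early as 6 and must finish by 7.
Float = 20 − 19 = 1.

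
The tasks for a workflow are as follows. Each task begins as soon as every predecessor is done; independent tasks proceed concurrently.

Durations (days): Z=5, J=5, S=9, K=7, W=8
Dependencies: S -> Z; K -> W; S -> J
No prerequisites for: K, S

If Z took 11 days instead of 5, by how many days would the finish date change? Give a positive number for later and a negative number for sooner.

5

As given, the longest chain is K→W = 7+8 = 15, so the finish is 15 days.
Z is off the critical path — its longest chain is 14 days, giving 1 of slack.
Now S→Z = 9+11 = 20 is longest, so the finish becomes 20 days.
Change in finish: 20 − 15 = +5 days.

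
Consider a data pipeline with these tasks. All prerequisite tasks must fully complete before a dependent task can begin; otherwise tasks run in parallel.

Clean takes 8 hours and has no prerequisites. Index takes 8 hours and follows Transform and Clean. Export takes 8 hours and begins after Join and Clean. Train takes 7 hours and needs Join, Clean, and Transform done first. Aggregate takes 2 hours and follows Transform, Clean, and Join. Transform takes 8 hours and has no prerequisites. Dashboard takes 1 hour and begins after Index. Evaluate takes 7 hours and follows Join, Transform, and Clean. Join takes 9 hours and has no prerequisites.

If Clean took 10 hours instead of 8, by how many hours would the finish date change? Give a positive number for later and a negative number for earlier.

As given, the longest chain is Clean→Index→Dashboard = 8+8+1 = 17, so the finish is 17 hours.
Clean is on the critical path; changing it to 10 makes that path 19 hours.
The critical path is still Clean→Index→Dashboard; finish is now 19 hours.
Change in finish: 19 − 17 = +2 hours.

2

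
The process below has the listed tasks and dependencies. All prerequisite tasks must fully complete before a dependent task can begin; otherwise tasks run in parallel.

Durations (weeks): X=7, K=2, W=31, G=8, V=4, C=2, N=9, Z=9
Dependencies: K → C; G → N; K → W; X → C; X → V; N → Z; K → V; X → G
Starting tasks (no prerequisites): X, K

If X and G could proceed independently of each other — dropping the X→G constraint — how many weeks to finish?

Original critical path: X→G→N→Z = 7+8+9+9 = 33 ⇒ 33 weeks.
Without X→G, G's earliest start moves from 7 to 0.
After: K→W = 2+31 = 33 → 33 weeks.

33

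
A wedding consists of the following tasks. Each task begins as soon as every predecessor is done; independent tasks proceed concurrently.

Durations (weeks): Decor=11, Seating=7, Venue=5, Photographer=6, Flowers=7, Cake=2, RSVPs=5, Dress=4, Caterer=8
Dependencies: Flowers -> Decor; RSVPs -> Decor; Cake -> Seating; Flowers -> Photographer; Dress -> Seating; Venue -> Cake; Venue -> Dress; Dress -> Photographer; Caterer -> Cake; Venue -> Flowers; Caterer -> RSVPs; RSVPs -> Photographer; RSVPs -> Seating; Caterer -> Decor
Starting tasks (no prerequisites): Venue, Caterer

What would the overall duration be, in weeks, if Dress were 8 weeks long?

24

As given, the longest chain is Caterer→RSVPs→Decor = 8+5+11 = 24, so the finish is 24 weeks.
Dress is off the critical path — its longest chain is 16 weeks, giving 8 of slack.
The critical path is still Caterer→RSVPs→Decor; finish is now 24 weeks.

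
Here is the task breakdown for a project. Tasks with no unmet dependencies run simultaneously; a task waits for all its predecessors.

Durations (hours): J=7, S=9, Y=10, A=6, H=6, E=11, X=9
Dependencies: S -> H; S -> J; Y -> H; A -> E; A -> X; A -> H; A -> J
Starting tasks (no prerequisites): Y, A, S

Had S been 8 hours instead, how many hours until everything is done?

17

Baseline: A→E = 6+11 = 17 → 17 hours.
The longest path through S is only 16 hours, so S has float 1.
That remains the longest chain; total 17 hours.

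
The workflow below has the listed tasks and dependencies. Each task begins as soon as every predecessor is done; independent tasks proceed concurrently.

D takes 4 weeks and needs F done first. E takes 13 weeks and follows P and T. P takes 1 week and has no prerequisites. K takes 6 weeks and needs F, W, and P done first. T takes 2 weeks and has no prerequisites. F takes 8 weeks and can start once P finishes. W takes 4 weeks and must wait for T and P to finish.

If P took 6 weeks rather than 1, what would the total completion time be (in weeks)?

Actual critical path: P→F→K = 1+8+6 = 15 ⇒ 15 weeks.
Since P is critical, the +5 change carries straight to that chain (now 20 weeks).
That remains the longest chain; total 20 weeks.

20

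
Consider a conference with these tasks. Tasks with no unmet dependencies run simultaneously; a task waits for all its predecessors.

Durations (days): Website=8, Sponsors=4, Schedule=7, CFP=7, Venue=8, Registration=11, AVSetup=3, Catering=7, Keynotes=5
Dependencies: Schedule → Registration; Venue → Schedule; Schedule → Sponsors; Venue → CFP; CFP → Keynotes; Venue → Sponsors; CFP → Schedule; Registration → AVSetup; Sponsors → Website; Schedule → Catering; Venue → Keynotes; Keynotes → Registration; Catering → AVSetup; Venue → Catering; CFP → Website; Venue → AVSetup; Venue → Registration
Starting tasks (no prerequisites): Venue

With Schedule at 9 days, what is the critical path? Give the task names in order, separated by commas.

Venue, CFP, Schedule, Registration, AVSetup

Actual critical path: Venue→CFP→Schedule→Registration→AVSetup = 8+7+7+11+3 = 36 ⇒ 36 days.
Schedule lies on that path, so at 9 days the path becomes 38 days.
That remains the longest chain; total 38 days.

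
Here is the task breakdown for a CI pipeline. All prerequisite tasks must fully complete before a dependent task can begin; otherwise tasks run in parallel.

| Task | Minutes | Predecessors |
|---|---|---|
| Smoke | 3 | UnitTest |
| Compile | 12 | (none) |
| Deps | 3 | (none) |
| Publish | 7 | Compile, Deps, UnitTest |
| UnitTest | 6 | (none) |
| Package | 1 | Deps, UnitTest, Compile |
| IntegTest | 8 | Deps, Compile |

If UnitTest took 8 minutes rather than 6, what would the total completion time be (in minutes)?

20

As given, the longest chain is Compile→IntegTest = 12+8 = 20, so the finish is 20 minutes.
UnitTest is off the critical path — its longest chain is 13 minutes, giving 7 of slack.
No other chain overtakes it, so the finish is 20 minutes.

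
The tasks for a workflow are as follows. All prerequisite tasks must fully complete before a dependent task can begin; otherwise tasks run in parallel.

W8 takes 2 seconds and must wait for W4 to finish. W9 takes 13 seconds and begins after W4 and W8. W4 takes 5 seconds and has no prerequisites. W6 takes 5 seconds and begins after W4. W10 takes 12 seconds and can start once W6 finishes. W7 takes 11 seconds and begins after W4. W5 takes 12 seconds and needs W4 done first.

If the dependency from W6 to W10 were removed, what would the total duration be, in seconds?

With the dependency in place, W4→W6→W10 = 5+5+12 = 22 sets the finish at 22 seconds.
Without W6→W10, W10's earliest start moves from 10 to 0.
New critical path: W4→W8→W9 = 5+2+13 = 20 ⇒ 20 seconds.

20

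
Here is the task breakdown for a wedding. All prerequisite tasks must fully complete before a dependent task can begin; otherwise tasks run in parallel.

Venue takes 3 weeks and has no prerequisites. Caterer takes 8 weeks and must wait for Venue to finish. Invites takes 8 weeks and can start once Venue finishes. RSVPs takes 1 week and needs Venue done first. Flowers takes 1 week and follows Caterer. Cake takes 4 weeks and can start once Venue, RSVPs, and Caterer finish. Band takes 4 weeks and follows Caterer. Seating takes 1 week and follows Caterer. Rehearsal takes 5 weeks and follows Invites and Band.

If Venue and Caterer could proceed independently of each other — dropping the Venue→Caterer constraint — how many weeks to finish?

17

Before: longest chain Venue→Caterer→Band→Rehearsal = 3+8+4+5 = 20, finish 20.
Without Venue→Caterer, Caterer's earliest start moves from 3 to 0.
After: Caterer→Band→Rehearsal = 8+4+5 = 17 → 17 weeks.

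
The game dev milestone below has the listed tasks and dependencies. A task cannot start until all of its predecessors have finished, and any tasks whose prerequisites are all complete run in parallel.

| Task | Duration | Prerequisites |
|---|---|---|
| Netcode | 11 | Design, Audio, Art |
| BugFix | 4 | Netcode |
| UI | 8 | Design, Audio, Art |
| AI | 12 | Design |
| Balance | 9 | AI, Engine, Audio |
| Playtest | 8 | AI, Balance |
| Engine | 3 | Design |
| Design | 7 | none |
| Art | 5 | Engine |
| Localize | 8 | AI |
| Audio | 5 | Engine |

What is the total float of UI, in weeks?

Design→AI→Balance→Playtest = 7+12+9+8 = 36 sets the makespan at 36 weeks.
The longest chain containing UI totals 23 weeks.
Slack of UI = 28 − 15 = 13 weeks.

13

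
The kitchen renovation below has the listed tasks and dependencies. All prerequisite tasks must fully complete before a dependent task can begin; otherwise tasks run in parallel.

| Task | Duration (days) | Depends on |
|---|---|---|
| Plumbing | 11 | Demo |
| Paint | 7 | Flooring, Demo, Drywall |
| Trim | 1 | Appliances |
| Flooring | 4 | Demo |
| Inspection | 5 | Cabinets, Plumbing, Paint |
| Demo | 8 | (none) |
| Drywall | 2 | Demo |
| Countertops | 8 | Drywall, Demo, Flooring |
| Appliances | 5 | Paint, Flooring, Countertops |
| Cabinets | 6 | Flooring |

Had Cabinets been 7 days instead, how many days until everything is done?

Baseline: Demo→Flooring→Countertops→Appliances→Trim = 8+4+8+5+1 = 26 → 26 days.
Cabinets has 3 days of float (longest path through it is 23).
No other chain overtakes it, so the finish is 26 days.

26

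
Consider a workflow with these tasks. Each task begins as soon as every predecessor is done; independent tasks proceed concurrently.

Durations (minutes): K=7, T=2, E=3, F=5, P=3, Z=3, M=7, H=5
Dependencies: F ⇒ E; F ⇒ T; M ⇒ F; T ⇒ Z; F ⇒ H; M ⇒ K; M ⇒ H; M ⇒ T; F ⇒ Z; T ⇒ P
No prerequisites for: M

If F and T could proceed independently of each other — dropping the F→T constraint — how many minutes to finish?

17

Before: longest chain M→F→T→P = 7+5+2+3 = 17, finish 17.
Without F→T, T's earliest start moves from 12 to 7.
The longest chain is now M→F→H = 7+5+5 = 17, so the schedule takes 17 minutes.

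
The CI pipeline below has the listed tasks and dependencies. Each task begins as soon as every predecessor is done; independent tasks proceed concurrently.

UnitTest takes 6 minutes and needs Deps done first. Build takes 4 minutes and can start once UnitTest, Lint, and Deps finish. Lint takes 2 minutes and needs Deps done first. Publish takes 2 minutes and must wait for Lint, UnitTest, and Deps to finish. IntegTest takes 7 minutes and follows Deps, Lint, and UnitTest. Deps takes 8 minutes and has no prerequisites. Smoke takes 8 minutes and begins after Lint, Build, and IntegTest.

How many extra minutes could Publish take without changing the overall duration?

Deps→UnitTest→IntegTest→Smoke = 8+6+7+8 = 29 sets the makespan at 29 minutes.
Publish finishes as early as 16 and must finish by 29.
Slack of Publish = 27 − 14 = 13 minutes.

13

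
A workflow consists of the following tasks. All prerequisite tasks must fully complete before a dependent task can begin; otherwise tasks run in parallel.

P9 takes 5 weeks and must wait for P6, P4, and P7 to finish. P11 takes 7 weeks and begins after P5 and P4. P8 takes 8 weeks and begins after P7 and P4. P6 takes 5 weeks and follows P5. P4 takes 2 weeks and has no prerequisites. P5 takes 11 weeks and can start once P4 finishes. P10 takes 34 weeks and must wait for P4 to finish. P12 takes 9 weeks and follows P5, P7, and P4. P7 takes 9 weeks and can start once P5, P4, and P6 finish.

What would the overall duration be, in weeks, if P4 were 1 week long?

Critical path before the change: P4→P5→P6→P7→P12 = 2+11+5+9+9 = 36 giving 36 weeks.
P4 is on the critical path; changing it to 1 makes that path 35 weeks.
No other chain overtakes it, so the finish is 35 weeks.

35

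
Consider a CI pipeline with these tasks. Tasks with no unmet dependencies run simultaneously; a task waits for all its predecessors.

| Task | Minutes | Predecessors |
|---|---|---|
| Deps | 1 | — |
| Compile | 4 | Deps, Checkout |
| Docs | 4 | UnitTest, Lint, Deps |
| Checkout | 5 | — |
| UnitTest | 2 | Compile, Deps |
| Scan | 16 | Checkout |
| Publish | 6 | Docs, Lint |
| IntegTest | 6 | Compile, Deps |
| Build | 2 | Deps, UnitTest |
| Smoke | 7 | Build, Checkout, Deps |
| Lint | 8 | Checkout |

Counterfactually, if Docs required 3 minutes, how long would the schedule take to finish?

Actual critical path: Checkout→Lint→Docs→Publish = 5+8+4+6 = 23 ⇒ 23 minutes.
Docs is on the critical path; changing it to 3 makes that path 22 minutes.
That remains the longest chain; total 22 minutes.

22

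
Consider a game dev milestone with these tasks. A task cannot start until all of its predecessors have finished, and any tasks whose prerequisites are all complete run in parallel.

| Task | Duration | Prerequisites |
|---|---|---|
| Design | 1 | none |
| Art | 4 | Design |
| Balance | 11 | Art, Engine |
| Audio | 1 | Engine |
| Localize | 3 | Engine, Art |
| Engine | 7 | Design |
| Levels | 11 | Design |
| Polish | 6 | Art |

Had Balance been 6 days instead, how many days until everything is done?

As given, the longest chain is Design→Engine→Balance = 1+7+11 = 19, so the finish is 19 days.
Balance lies on that path, so at 6 days the path becomes 14 days.
That remains the longest chain; total 14 days.

14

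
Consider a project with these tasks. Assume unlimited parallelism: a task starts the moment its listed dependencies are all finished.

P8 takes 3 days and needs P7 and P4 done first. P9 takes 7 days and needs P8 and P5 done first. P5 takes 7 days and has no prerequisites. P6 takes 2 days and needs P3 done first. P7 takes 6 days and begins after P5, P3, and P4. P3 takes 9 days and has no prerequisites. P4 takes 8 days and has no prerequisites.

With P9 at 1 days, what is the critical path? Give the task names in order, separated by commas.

Baseline: P3→P7→P8→P9 = 9+6+3+7 = 25 → 25 days.
P9 is on the critical path; changing it to 1 makes that path 19 days.
No other chain overtakes it, so the finish is 19 days.

P3, P7, P8, P9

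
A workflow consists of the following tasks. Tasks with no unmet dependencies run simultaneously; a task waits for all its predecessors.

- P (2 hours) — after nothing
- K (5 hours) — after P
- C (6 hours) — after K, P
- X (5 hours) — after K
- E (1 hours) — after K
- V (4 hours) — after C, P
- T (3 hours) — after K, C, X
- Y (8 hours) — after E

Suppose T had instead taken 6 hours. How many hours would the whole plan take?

19

Critical path before the change: P→K→C→V = 2+5+6+4 = 17 giving 17 hours.
T is off the critical path — its longest chain is 16 hours, giving 1 of slack.
New critical path: P→K→C→T = 2+5+6+6 = 19 ⇒ 19 hours.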